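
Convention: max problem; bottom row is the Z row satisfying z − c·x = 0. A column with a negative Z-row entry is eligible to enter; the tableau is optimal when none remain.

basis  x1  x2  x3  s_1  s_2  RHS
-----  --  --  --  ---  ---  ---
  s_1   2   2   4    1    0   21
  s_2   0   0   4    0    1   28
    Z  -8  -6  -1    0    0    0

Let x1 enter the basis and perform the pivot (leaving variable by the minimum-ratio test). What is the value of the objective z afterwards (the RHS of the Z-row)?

84

Ratio test on column x1 — row 1: 21/2 = 21/2; row 2: entry 0 ≤ 0. Minimum is 21/2 at row 1 (s_1 leaves); pivot element 2.
Pivot on row 1; the Z-row RHS becomes 0 − (-8)·(21/2) = 84.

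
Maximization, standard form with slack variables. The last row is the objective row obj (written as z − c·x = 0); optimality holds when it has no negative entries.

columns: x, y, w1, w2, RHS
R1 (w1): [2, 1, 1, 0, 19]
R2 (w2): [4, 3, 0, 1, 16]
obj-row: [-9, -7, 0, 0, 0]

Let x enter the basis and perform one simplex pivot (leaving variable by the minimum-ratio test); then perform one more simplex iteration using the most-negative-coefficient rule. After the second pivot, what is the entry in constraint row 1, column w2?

-1/3

Ratio test on column x — row 1: 19/2 = 19/2; row 2: 16/4 = 4. Minimum is 4 at row 2 (w2 leaves); pivot element 4.
Divide row 2 by 4; eliminate column x from the other rows.
Second iteration: most negative obj-row entry is -1/4 in column y, so y enters.
Ratio test on column y — row 1: entry -1/2 ≤ 0; row 2: 4/(3/4) = 16/3. Minimum is 16/3 at row 2 (x leaves); pivot element 3/4.
Divide row 2 by 3/4; eliminate column y from the other rows.
After both pivots, the entry at constraint row 1, column w2 is -1/3.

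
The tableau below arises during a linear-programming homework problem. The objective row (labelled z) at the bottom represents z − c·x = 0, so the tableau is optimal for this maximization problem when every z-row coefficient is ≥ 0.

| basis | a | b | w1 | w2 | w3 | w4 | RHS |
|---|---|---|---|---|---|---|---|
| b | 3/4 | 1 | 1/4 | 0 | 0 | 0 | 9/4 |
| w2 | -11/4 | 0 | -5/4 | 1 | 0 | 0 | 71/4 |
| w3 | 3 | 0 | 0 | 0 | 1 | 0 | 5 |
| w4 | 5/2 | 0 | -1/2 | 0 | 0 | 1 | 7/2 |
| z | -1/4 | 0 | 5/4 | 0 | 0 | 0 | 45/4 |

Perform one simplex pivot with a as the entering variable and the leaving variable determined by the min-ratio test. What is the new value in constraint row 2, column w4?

Ratio test on column a — row 1: (9/4)/(3/4) = 3; row 2: entry -11/4 ≤ 0; row 3: 5/3 = 5/3; row 4: (7/2)/(5/2) = 7/5. Minimum is 7/5 at row 4 (w4 leaves); pivot element 5/2.
Divide row 4 by 5/2; eliminate column a from the other rows.
Row 2 update in column w4: 0 − (-11/4)·(2/5) = 11/10.

11/10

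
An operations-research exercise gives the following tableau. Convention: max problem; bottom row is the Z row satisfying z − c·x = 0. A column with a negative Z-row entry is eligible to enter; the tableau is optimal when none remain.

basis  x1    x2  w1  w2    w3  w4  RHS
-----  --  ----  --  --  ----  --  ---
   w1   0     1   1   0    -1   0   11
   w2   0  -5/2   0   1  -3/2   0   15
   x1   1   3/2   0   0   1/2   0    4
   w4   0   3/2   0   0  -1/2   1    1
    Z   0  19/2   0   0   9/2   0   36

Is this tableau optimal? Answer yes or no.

Every Z-row coefficient is ≥ 0, so the tableau is optimal.

yes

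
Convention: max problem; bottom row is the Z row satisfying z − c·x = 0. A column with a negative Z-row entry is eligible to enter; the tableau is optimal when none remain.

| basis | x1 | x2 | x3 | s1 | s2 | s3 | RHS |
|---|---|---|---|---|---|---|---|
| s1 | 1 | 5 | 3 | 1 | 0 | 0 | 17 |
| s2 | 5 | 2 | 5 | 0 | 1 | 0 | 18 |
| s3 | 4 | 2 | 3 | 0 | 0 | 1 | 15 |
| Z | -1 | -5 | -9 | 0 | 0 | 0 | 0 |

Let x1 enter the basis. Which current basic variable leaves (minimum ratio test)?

s2

Column x1 entries and ratios — s1: 17/1 = 17; s2: 18/5 = 18/5; s3: 15/4 = 15/4.
Smallest ratio is 18/5 in the row of s2, so s2 leaves.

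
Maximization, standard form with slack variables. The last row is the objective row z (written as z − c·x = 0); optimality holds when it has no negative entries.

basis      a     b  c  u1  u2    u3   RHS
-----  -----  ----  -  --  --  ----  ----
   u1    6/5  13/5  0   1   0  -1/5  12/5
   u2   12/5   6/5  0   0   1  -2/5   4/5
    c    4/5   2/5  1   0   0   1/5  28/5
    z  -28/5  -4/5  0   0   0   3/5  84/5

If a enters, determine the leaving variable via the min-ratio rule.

u2

Column a entries and ratios — u1: (12/5)/(6/5) = 2; u2: (4/5)/(12/5) = 1/3; c: (28/5)/(4/5) = 7.
Smallest ratio is 1/3 in the row of u2, so u2 leaves.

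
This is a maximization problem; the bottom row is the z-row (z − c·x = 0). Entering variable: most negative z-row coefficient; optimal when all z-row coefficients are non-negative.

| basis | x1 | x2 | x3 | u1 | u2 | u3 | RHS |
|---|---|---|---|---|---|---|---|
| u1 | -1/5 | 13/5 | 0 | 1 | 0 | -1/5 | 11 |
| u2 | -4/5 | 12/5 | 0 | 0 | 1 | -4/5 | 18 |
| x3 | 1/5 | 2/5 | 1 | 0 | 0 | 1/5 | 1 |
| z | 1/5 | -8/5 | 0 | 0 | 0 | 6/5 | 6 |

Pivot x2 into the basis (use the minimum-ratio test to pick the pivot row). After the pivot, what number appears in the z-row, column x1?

1

Ratio test on column x2 — row 1: 11/(13/5) = 55/13; row 2: 18/(12/5) = 15/2; row 3: 1/(2/5) = 5/2. Minimum is 5/2 at row 3 (x3 leaves); pivot element 2/5.
Divide row 3 by 2/5; eliminate column x2 from the other rows.
z-row update in column x1: 1/5 − (-8/5)·(1/2) = 1.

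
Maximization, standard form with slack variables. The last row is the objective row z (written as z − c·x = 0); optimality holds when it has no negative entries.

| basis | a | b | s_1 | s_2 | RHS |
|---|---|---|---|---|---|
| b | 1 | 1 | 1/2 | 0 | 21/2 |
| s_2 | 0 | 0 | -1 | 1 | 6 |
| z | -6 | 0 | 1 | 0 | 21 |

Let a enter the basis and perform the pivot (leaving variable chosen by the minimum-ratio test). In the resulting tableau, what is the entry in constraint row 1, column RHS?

21/2

Ratio test on column a — row 1: (21/2)/1 = 21/2; row 2: entry 0 ≤ 0. Minimum is 21/2 at row 1 (b leaves); pivot element 1.
Divide row 1 by 1; eliminate column a from the other rows.
In the new row 1, the RHS entry is the old entry divided by the pivot: (21/2)/1 = 21/2.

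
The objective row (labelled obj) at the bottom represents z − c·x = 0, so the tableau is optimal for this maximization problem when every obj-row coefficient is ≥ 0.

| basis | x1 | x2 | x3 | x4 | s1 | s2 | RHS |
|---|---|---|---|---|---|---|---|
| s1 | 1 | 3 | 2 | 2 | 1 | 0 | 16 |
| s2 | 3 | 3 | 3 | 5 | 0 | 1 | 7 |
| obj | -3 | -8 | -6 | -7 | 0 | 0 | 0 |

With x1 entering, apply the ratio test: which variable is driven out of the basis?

s2

Column x1 entries and ratios — s1: 16/1 = 16; s2: 7/3 = 7/3.
Smallest ratio is 7/3 in the row of s2, so s2 leaves.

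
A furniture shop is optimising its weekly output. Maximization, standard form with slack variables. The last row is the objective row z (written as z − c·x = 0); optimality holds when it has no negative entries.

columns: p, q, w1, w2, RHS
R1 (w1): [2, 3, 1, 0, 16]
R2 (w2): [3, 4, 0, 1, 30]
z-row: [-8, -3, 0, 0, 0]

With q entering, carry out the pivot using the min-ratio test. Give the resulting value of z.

Ratio test on column q — row 1: 16/3 = 16/3; row 2: 30/4 = 15/2. Minimum is 16/3 at row 1 (w1 leaves); pivot element 3.
Pivot on row 1; the z-row RHS becomes 0 − (-3)·(16/3) = 16.

16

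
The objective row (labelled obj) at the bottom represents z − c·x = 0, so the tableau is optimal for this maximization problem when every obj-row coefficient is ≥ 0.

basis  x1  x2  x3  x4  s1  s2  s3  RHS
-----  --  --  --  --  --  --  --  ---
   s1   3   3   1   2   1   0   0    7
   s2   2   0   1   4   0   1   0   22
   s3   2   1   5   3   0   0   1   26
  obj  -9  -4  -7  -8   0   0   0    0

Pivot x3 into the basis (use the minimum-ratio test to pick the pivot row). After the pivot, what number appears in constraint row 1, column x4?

Ratio test on column x3 — row 1: 7/1 = 7; row 2: 22/1 = 22; row 3: 26/5 = 26/5. Minimum is 26/5 at row 3 (s3 leaves); pivot element 5.
Divide row 3 by 5; eliminate column x3 from the other rows.
Row 1 update in column x4: 2 − 1·(3/5) = 7/5.

7/5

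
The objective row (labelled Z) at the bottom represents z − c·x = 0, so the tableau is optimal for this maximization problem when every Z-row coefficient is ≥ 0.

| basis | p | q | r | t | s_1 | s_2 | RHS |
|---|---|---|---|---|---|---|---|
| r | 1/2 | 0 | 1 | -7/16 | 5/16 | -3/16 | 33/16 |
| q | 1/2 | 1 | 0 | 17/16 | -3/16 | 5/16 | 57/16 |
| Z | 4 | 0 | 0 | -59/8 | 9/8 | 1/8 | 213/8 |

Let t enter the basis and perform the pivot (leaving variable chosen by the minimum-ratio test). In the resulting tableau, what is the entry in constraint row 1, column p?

Ratio test on column t — row 1: entry -7/16 ≤ 0; row 2: (57/16)/(17/16) = 57/17. Minimum is 57/17 at row 2 (q leaves); pivot element 17/16.
Divide row 2 by 17/16; eliminate column t from the other rows.
Row 1 update in column p: 1/2 − (-7/16)·(8/17) = 12/17.

12/17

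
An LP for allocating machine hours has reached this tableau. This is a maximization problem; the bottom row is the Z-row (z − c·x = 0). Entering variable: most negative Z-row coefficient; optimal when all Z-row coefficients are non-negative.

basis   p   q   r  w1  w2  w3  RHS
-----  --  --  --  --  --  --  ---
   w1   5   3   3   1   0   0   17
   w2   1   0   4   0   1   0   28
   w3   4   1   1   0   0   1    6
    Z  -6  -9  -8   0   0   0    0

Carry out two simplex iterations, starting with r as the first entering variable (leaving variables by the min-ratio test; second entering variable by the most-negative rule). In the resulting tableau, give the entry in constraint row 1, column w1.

1/3

Ratio test on column r — row 1: 17/3 = 17/3; row 2: 28/4 = 7; row 3: 6/1 = 6. Minimum is 17/3 at row 1 (w1 leaves); pivot element 3.
Divide row 1 by 3; eliminate column r from the other rows.
Second iteration: most negative Z-row entry is -1 in column q, so q enters.
Ratio test on column q — row 1: (17/3)/1 = 17/3; row 2: entry -4 ≤ 0; row 3: entry 0 ≤ 0. Minimum is 17/3 at row 1 (r leaves); pivot element 1.
Divide row 1 by 1; eliminate column q from the other rows.
After both pivots, the entry at constraint row 1, column w1 is 1/3.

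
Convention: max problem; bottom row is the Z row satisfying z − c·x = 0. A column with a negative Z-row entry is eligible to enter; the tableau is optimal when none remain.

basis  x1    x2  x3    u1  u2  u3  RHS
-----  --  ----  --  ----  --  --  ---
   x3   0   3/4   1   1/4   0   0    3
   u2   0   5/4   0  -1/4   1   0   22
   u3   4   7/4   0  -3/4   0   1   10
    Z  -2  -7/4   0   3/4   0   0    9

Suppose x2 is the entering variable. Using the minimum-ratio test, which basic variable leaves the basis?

Column x2 entries and ratios — x3: 3/(3/4) = 4; u2: 22/(5/4) = 88/5; u3: 10/(7/4) = 40/7.
Smallest ratio is 4 in the row of x3, so x3 leaves.

x3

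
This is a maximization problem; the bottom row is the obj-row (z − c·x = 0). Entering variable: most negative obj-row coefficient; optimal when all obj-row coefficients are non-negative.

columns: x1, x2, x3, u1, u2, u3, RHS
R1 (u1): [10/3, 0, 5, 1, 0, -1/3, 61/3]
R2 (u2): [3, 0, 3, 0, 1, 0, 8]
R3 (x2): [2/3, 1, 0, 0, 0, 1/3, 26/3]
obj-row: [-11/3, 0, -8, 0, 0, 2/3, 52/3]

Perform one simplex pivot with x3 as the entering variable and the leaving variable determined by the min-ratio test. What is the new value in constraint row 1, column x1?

-5/3

Ratio test on column x3 — row 1: (61/3)/5 = 61/15; row 2: 8/3 = 8/3; row 3: entry 0 ≤ 0. Minimum is 8/3 at row 2 (u2 leaves); pivot element 3.
Divide row 2 by 3; eliminate column x3 from the other rows.
Row 1 update in column x1: 10/3 − 5·1 = -5/3.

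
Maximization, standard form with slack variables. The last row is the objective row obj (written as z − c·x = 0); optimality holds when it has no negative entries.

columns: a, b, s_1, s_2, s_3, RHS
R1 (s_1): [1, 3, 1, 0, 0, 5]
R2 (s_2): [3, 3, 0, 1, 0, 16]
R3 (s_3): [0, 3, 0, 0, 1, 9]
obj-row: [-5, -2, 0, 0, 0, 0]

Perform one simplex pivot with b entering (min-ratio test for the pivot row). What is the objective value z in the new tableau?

10/3

Ratio test on column b — row 1: 5/3 = 5/3; row 2: 16/3 = 16/3; row 3: 9/3 = 3. Minimum is 5/3 at row 1 (s_1 leaves); pivot element 3.
Pivot on row 1; the obj-row RHS becomes 0 − (-2)·(5/3) = 10/3.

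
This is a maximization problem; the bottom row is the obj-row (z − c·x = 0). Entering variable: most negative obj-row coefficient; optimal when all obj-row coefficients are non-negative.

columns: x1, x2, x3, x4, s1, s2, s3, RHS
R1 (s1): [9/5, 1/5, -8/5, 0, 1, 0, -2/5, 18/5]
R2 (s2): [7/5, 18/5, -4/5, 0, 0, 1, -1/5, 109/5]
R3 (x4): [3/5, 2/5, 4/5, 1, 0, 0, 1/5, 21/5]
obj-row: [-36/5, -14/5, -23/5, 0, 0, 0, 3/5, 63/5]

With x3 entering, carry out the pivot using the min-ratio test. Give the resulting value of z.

Ratio test on column x3 — row 1: entry -8/5 ≤ 0; row 2: entry -4/5 ≤ 0; row 3: (21/5)/(4/5) = 21/4. Minimum is 21/4 at row 3 (x4 leaves); pivot element 4/5.
Pivot on row 3; the obj-row RHS becomes 63/5 − (-23/5)·(21/4) = 147/4.

147/4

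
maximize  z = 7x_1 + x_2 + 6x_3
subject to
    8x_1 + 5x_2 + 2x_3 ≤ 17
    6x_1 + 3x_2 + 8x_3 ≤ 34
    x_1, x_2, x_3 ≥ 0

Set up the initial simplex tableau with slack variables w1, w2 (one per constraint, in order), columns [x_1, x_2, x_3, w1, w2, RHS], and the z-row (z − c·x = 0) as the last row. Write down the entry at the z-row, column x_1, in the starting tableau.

The z-row carries the negated objective coefficients: the x_1 entry is -7.

-7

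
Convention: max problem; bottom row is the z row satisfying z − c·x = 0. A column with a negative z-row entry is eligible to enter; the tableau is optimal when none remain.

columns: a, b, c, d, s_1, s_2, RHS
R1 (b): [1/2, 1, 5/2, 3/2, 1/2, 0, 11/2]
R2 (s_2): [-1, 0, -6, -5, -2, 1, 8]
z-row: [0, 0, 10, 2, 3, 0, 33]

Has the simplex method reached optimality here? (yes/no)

yes

Every z-row coefficient is ≥ 0, so the tableau is optimal.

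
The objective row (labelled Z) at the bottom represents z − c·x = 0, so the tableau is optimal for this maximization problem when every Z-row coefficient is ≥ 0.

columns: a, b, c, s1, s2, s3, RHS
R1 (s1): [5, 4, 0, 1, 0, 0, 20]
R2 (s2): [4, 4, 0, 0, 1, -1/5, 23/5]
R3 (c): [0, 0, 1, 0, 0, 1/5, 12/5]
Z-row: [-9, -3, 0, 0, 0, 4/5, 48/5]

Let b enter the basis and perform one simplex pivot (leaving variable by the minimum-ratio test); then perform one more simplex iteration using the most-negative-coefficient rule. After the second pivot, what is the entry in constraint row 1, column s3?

1/4

Ratio test on column b — row 1: 20/4 = 5; row 2: (23/5)/4 = 23/20; row 3: entry 0 ≤ 0. Minimum is 23/20 at row 2 (s2 leaves); pivot element 4.
Divide row 2 by 4; eliminate column b from the other rows.
Second iteration: most negative Z-row entry is -6 in column a, so a enters.
Ratio test on column a — row 1: (77/5)/1 = 77/5; row 2: (23/20)/1 = 23/20; row 3: entry 0 ≤ 0. Minimum is 23/20 at row 2 (b leaves); pivot element 1.
Divide row 2 by 1; eliminate column a from the other rows.
After both pivots, the entry at constraint row 1, column s3 is 1/4.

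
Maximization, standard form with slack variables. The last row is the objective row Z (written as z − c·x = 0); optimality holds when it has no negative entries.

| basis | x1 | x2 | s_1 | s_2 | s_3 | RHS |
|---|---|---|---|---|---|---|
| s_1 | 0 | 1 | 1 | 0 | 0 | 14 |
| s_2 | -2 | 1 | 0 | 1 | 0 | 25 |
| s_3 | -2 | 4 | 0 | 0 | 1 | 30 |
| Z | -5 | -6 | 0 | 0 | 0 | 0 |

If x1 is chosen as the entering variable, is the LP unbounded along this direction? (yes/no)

Every constraint-row entry in column x1 is ≤ 0, so increasing x1 is unbounded.

yes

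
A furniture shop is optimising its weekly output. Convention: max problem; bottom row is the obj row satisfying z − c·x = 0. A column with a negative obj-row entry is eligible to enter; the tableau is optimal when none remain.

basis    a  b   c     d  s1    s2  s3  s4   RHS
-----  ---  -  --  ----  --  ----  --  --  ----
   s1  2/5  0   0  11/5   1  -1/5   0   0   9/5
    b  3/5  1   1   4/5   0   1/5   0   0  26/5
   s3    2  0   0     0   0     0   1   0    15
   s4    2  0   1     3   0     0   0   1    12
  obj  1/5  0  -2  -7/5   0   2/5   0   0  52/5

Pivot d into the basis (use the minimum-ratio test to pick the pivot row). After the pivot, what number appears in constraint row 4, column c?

1

Ratio test on column d — row 1: (9/5)/(11/5) = 9/11; row 2: (26/5)/(4/5) = 13/2; row 3: entry 0 ≤ 0; row 4: 12/3 = 4. Minimum is 9/11 at row 1 (s1 leaves); pivot element 11/5.
Divide row 1 by 11/5; eliminate column d from the other rows.
Row 4 update in column c: 1 − 3·0 = 1.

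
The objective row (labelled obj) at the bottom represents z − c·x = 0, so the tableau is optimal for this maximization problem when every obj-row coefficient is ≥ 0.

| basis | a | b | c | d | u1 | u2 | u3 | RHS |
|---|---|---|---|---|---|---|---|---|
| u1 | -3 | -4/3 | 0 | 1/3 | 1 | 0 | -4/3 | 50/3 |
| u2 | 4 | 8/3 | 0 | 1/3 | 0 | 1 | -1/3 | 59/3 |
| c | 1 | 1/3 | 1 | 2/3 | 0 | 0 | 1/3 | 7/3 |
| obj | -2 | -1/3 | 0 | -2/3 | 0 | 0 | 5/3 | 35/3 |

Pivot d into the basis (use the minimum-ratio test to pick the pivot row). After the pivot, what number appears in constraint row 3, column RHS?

Ratio test on column d — row 1: (50/3)/(1/3) = 50; row 2: (59/3)/(1/3) = 59; row 3: (7/3)/(2/3) = 7/2. Minimum is 7/2 at row 3 (c leaves); pivot element 2/3.
Divide row 3 by 2/3; eliminate column d from the other rows.
In the new row 3, the RHS entry is the old entry divided by the pivot: (7/3)/(2/3) = 7/2.

7/2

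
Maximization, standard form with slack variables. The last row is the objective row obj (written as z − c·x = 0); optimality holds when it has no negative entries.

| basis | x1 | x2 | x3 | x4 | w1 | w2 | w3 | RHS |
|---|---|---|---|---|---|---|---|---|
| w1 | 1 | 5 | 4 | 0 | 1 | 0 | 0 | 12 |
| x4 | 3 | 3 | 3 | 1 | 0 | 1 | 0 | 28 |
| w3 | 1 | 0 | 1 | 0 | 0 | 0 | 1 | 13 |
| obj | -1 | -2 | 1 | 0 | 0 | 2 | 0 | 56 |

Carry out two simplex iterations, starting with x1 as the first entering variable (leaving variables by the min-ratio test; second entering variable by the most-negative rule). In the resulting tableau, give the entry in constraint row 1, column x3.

Ratio test on column x1 — row 1: 12/1 = 12; row 2: 28/3 = 28/3; row 3: 13/1 = 13. Minimum is 28/3 at row 2 (x4 leaves); pivot element 3.
Divide row 2 by 3; eliminate column x1 from the other rows.
Second iteration: most negative obj-row entry is -1 in column x2, so x2 enters.
Ratio test on column x2 — row 1: (8/3)/4 = 2/3; row 2: (28/3)/1 = 28/3; row 3: entry -1 ≤ 0. Minimum is 2/3 at row 1 (w1 leaves); pivot element 4.
Divide row 1 by 4; eliminate column x2 from the other rows.
After both pivots, the entry at constraint row 1, column x3 is 3/4.

3/4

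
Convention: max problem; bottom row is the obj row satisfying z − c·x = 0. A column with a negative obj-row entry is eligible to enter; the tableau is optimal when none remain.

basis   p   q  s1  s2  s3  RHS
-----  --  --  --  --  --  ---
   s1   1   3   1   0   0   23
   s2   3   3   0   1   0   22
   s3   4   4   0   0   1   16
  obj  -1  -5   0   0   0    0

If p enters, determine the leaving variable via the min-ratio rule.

s3

Column p entries and ratios — s1: 23/1 = 23; s2: 22/3 = 22/3; s3: 16/4 = 4.
Smallest ratio is 4 in the row of s3, so s3 leaves.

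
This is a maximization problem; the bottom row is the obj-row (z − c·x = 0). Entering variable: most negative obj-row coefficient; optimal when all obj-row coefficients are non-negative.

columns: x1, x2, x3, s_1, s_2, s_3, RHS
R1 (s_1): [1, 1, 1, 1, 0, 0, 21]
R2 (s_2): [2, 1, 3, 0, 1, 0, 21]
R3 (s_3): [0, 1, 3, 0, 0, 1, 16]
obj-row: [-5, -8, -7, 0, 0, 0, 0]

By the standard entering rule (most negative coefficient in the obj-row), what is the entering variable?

x2

Negative obj-row entries: x1: -5, x2: -8, x3: -7.
The most negative is -8 in column x2, so x2 enters.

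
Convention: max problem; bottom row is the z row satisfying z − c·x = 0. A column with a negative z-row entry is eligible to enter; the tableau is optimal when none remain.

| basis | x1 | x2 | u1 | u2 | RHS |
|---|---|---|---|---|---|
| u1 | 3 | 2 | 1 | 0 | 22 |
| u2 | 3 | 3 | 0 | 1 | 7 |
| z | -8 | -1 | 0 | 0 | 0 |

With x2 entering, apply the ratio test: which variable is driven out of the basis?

Column x2 entries and ratios — u1: 22/2 = 11; u2: 7/3 = 7/3.
Smallest ratio is 7/3 in the row of u2, so u2 leaves.

u2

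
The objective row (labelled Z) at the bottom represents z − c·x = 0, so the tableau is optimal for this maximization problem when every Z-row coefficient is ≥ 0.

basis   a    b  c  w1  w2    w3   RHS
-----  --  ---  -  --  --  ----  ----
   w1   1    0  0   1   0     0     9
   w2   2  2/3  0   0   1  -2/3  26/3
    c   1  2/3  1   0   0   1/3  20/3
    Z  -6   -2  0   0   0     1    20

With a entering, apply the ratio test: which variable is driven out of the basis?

w2

Column a entries and ratios — w1: 9/1 = 9; w2: (26/3)/2 = 13/3; c: (20/3)/1 = 20/3.
Smallest ratio is 13/3 in the row of w2, so w2 leaves.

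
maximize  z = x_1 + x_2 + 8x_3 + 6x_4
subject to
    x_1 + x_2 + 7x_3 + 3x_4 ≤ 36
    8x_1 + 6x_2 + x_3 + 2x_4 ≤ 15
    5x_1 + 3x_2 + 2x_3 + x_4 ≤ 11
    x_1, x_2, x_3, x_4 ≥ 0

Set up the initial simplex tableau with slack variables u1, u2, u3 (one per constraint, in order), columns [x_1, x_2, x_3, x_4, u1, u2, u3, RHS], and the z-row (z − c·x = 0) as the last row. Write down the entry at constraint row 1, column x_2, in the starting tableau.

1

Constraint 1 has coefficient 1 on x_2.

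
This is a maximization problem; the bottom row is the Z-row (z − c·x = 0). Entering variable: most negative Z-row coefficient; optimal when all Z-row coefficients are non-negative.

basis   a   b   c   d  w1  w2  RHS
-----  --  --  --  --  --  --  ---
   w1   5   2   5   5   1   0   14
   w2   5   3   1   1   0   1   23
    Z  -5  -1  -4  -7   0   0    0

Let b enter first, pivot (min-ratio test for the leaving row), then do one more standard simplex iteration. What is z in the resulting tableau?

98/5

Ratio test on column b — row 1: 14/2 = 7; row 2: 23/3 = 23/3. Minimum is 7 at row 1 (w1 leaves); pivot element 2.
Pivot on row 1; the Z-row RHS becomes 0 − (-1)·7 = 7.
Next entering variable (most negative Z-row entry -9/2): d.
Ratio test on column d — row 1: 7/(5/2) = 14/5; row 2: entry -13/2 ≤ 0. Minimum is 14/5 at row 1 (b leaves); pivot element 5/2.
After the second pivot the Z-row RHS is 7 − (-9/2)·(14/5) = 98/5.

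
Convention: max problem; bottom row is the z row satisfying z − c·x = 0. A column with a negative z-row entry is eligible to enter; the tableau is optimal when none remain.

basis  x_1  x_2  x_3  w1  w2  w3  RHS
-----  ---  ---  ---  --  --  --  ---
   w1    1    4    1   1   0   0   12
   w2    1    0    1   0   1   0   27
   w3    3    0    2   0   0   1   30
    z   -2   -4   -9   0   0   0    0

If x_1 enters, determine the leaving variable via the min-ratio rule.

Column x_1 entries and ratios — w1: 12/1 = 12; w2: 27/1 = 27; w3: 30/3 = 10.
Smallest ratio is 10 in the row of w3, so w3 leaves.

w3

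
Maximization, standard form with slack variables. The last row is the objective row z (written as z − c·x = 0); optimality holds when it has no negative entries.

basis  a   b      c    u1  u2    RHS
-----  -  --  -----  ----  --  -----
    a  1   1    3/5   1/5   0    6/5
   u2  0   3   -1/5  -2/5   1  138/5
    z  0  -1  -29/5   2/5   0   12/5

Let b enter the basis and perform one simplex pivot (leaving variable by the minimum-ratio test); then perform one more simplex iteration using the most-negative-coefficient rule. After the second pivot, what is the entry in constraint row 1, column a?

5/3

Ratio test on column b — row 1: (6/5)/1 = 6/5; row 2: (138/5)/3 = 46/5. Minimum is 6/5 at row 1 (a leaves); pivot element 1.
Divide row 1 by 1; eliminate column b from the other rows.
Second iteration: most negative z-row entry is -26/5 in column c, so c enters.
Ratio test on column c — row 1: (6/5)/(3/5) = 2; row 2: entry -2 ≤ 0. Minimum is 2 at row 1 (b leaves); pivot element 3/5.
Divide row 1 by 3/5; eliminate column c from the other rows.
After both pivots, the entry at constraint row 1, column a is 5/3.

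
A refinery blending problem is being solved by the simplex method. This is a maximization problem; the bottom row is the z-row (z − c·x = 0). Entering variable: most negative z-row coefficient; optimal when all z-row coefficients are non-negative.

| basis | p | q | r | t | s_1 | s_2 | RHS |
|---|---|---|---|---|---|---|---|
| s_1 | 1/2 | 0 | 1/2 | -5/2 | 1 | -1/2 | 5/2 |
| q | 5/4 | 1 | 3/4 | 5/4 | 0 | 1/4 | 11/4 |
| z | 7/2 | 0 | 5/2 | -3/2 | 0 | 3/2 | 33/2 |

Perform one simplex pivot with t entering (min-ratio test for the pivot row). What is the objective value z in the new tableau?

Ratio test on column t — row 1: entry -5/2 ≤ 0; row 2: (11/4)/(5/4) = 11/5. Minimum is 11/5 at row 2 (q leaves); pivot element 5/4.
Pivot on row 2; the z-row RHS becomes 33/2 − (-3/2)·(11/5) = 99/5.

99/5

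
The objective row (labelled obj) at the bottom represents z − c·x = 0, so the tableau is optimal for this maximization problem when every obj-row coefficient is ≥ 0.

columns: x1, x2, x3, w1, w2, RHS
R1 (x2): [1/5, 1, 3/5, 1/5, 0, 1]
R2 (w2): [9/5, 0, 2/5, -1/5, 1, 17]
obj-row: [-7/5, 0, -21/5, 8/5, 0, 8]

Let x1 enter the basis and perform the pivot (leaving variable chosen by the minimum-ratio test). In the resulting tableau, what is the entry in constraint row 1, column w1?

1

Ratio test on column x1 — row 1: 1/(1/5) = 5; row 2: 17/(9/5) = 85/9. Minimum is 5 at row 1 (x2 leaves); pivot element 1/5.
Divide row 1 by 1/5; eliminate column x1 from the other rows.
In the new row 1, the w1 entry is the old entry divided by the pivot: (1/5)/(1/5) = 1.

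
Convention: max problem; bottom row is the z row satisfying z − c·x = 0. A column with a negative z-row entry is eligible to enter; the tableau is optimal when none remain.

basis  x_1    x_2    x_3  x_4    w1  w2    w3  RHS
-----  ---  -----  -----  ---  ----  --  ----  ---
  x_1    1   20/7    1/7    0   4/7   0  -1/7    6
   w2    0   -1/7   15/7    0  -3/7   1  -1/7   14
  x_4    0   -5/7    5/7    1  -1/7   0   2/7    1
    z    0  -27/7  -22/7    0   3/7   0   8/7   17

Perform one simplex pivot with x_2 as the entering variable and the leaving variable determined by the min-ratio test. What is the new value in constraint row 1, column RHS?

Ratio test on column x_2 — row 1: 6/(20/7) = 21/10; row 2: entry -1/7 ≤ 0; row 3: entry -5/7 ≤ 0. Minimum is 21/10 at row 1 (x_1 leaves); pivot element 20/7.
Divide row 1 by 20/7; eliminate column x_2 from the other rows.
In the new row 1, the RHS entry is the old entry divided by the pivot: 6/(20/7) = 21/10.

21/10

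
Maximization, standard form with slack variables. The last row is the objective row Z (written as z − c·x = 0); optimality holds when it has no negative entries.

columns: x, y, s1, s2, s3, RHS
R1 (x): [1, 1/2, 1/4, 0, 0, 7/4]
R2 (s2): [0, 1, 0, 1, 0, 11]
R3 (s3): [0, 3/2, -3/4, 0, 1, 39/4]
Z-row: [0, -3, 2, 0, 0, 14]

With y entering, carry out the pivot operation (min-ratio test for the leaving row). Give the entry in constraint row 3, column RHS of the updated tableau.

9/2

Ratio test on column y — row 1: (7/4)/(1/2) = 7/2; row 2: 11/1 = 11; row 3: (39/4)/(3/2) = 13/2. Minimum is 7/2 at row 1 (x leaves); pivot element 1/2.
Divide row 1 by 1/2; eliminate column y from the other rows.
Row 3 update in column RHS: 39/4 − (3/2)·(7/2) = 9/2.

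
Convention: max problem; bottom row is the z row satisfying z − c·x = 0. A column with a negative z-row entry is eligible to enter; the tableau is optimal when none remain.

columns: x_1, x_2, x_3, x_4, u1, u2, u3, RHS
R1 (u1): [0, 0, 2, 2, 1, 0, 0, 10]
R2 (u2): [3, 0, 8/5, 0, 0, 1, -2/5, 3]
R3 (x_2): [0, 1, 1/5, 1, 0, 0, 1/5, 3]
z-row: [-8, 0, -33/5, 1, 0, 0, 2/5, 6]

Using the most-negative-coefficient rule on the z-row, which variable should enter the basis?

x_1

Negative z-row entries: x_1: -8, x_3: -33/5.
The most negative is -8 in column x_1, so x_1 enters.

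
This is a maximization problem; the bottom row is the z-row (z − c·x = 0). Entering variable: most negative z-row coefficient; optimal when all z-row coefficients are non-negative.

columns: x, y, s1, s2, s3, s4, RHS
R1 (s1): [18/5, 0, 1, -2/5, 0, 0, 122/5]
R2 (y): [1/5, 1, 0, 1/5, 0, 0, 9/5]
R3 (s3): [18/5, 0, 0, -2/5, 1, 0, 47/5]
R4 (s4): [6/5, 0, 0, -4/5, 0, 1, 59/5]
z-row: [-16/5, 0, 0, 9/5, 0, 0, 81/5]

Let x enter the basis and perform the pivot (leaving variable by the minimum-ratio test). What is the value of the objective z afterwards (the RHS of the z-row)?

Ratio test on column x — row 1: (122/5)/(18/5) = 61/9; row 2: (9/5)/(1/5) = 9; row 3: (47/5)/(18/5) = 47/18; row 4: (59/5)/(6/5) = 59/6. Minimum is 47/18 at row 3 (s3 leaves); pivot element 18/5.
Pivot on row 3; the z-row RHS becomes 81/5 − (-16/5)·(47/18) = 221/9.

221/9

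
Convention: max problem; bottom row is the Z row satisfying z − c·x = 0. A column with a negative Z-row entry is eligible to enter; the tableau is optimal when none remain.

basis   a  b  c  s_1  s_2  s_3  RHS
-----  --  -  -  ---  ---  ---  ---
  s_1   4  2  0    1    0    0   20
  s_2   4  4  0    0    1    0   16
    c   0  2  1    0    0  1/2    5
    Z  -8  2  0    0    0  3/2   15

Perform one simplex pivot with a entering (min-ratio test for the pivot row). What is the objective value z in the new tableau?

Ratio test on column a — row 1: 20/4 = 5; row 2: 16/4 = 4; row 3: entry 0 ≤ 0. Minimum is 4 at row 2 (s_2 leaves); pivot element 4.
Pivot on row 2; the Z-row RHS becomes 15 − (-8)·4 = 47.

47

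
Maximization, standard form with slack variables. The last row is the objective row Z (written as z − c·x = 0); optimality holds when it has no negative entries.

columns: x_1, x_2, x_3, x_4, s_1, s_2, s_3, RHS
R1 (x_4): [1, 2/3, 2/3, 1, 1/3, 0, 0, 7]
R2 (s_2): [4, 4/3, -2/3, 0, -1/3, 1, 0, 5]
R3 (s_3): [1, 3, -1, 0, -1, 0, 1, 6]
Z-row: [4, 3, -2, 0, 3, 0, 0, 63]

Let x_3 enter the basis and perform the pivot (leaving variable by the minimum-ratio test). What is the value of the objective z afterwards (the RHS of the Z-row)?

84

Ratio test on column x_3 — row 1: 7/(2/3) = 21/2; row 2: entry -2/3 ≤ 0; row 3: entry -1 ≤ 0. Minimum is 21/2 at row 1 (x_4 leaves); pivot element 2/3.
Pivot on row 1; the Z-row RHS becomes 63 − (-2)·(21/2) = 84.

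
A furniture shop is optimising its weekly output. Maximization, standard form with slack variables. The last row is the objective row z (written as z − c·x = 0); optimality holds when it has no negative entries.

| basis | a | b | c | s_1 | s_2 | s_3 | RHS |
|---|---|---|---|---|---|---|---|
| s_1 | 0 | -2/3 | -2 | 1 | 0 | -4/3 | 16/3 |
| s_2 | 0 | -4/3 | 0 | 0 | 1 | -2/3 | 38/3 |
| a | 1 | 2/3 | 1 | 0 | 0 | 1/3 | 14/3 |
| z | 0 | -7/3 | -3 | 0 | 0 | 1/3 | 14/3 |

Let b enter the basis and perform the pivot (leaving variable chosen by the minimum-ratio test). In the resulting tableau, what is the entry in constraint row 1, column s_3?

-1

Ratio test on column b — row 1: entry -2/3 ≤ 0; row 2: entry -4/3 ≤ 0; row 3: (14/3)/(2/3) = 7. Minimum is 7 at row 3 (a leaves); pivot element 2/3.
Divide row 3 by 2/3; eliminate column b from the other rows.
Row 1 update in column s_3: -4/3 − (-2/3)·(1/2) = -1.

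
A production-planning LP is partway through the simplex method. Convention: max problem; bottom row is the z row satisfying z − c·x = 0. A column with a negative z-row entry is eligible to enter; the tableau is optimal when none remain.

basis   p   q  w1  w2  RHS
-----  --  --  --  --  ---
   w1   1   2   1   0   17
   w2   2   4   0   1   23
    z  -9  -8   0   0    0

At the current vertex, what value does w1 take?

w1 is basic (row 1); its value is the RHS of that row, 17.

17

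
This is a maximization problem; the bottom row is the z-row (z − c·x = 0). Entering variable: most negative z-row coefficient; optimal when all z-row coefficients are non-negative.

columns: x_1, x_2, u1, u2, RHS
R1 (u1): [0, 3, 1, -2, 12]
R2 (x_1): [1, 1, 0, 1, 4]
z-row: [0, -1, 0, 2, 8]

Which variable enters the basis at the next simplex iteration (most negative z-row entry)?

x_2

Negative z-row entries: x_2: -1.
The most negative is -1 in column x_2, so x_2 enters.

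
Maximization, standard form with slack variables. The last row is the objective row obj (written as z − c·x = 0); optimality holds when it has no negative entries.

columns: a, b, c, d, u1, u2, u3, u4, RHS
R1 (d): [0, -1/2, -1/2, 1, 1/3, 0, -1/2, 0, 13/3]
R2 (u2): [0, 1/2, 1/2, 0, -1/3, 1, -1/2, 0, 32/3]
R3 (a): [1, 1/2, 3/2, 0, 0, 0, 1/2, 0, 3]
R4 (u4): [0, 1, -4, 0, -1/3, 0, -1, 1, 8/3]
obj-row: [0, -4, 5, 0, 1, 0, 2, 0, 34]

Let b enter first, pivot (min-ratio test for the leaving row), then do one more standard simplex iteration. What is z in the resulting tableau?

1048/21

Ratio test on column b — row 1: entry -1/2 ≤ 0; row 2: (32/3)/(1/2) = 64/3; row 3: 3/(1/2) = 6; row 4: (8/3)/1 = 8/3. Minimum is 8/3 at row 4 (u4 leaves); pivot element 1.
Pivot on row 4; the obj-row RHS becomes 34 − (-4)·(8/3) = 134/3.
Next entering variable (most negative obj-row entry -11): c.
Ratio test on column c — row 1: entry -5/2 ≤ 0; row 2: (28/3)/(5/2) = 56/15; row 3: (5/3)/(7/2) = 10/21; row 4: entry -4 ≤ 0. Minimum is 10/21 at row 3 (a leaves); pivot element 7/2.
After the second pivot the obj-row RHS is 134/3 − (-11)·(10/21) = 1048/21.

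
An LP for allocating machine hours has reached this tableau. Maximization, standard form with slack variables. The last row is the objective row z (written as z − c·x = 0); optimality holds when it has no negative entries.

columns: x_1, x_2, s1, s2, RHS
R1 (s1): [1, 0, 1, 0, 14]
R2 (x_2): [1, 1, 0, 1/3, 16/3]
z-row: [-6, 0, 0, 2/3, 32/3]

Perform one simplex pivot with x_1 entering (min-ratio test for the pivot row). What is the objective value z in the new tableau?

128/3

Ratio test on column x_1 — row 1: 14/1 = 14; row 2: (16/3)/1 = 16/3. Minimum is 16/3 at row 2 (x_2 leaves); pivot element 1.
Pivot on row 2; the z-row RHS becomes 32/3 − (-6)·(16/3) = 128/3.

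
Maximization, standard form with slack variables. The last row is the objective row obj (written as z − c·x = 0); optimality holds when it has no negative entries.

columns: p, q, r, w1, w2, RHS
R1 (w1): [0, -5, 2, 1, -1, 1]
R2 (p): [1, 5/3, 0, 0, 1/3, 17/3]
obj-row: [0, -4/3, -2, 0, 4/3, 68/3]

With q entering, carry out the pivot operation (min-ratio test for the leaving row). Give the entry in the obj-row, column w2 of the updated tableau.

Ratio test on column q — row 1: entry -5 ≤ 0; row 2: (17/3)/(5/3) = 17/5. Minimum is 17/5 at row 2 (p leaves); pivot element 5/3.
Divide row 2 by 5/3; eliminate column q from the other rows.
obj-row update in column w2: 4/3 − (-4/3)·(1/5) = 8/5.

8/5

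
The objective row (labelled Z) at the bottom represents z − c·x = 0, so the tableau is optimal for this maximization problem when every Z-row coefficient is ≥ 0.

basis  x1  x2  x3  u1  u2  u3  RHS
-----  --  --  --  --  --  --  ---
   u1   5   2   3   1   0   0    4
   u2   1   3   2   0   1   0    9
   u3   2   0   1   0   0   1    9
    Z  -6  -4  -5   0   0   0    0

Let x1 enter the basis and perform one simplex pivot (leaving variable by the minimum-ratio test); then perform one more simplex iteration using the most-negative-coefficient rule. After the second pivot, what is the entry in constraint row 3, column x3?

Ratio test on column x1 — row 1: 4/5 = 4/5; row 2: 9/1 = 9; row 3: 9/2 = 9/2. Minimum is 4/5 at row 1 (u1 leaves); pivot element 5.
Divide row 1 by 5; eliminate column x1 from the other rows.
Second iteration: most negative Z-row entry is -8/5 in column x2, so x2 enters.
Ratio test on column x2 — row 1: (4/5)/(2/5) = 2; row 2: (41/5)/(13/5) = 41/13; row 3: entry -4/5 ≤ 0. Minimum is 2 at row 1 (x1 leaves); pivot element 2/5.
Divide row 1 by 2/5; eliminate column x2 from the other rows.
After both pivots, the entry at constraint row 3, column x3 is 1.

1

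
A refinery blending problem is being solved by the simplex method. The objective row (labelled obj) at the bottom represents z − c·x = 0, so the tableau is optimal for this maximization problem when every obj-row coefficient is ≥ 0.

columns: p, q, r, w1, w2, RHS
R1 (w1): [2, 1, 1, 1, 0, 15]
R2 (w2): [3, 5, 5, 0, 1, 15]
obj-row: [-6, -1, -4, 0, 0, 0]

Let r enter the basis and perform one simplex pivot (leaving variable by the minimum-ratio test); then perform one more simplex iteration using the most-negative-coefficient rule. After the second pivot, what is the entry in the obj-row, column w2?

Ratio test on column r — row 1: 15/1 = 15; row 2: 15/5 = 3. Minimum is 3 at row 2 (w2 leaves); pivot element 5.
Divide row 2 by 5; eliminate column r from the other rows.
Second iteration: most negative obj-row entry is -18/5 in column p, so p enters.
Ratio test on column p — row 1: 12/(7/5) = 60/7; row 2: 3/(3/5) = 5. Minimum is 5 at row 2 (r leaves); pivot element 3/5.
Divide row 2 by 3/5; eliminate column p from the other rows.
After both pivots, the entry at the obj-row, column w2 is 2.

2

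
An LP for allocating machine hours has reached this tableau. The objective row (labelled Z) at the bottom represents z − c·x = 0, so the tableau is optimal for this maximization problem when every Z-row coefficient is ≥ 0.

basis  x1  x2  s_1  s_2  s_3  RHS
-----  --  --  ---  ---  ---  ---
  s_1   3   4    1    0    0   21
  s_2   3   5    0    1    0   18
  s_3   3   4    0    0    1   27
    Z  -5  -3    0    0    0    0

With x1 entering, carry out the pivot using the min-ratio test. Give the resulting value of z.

30

Ratio test on column x1 — row 1: 21/3 = 7; row 2: 18/3 = 6; row 3: 27/3 = 9. Minimum is 6 at row 2 (s_2 leaves); pivot element 3.
Pivot on row 2; the Z-row RHS becomes 0 − (-5)·6 = 30.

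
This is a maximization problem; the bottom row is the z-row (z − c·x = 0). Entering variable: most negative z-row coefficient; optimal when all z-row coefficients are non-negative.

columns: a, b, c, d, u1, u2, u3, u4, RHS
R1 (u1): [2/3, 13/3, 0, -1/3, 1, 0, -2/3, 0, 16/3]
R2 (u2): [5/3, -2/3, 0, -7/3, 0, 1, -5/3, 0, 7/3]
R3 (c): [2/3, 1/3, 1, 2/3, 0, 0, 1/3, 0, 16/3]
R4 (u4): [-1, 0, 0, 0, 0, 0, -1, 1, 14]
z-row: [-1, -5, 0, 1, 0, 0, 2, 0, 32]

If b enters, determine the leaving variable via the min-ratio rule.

Column b entries and ratios — u1: (16/3)/(13/3) = 16/13; u2: -2/3 ≤ 0, skip; c: (16/3)/(1/3) = 16; u4: 0 ≤ 0, skip.
Smallest ratio is 16/13 in the row of u1, so u1 leaves.

u1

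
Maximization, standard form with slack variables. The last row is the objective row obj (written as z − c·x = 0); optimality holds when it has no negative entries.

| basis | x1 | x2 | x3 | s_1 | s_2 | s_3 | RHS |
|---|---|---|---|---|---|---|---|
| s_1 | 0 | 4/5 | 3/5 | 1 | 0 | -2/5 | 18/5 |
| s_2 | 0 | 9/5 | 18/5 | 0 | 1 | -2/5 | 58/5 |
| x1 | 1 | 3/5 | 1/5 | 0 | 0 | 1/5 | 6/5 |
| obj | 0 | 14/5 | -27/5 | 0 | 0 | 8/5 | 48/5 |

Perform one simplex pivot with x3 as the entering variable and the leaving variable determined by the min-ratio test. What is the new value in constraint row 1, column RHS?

5/3

Ratio test on column x3 — row 1: (18/5)/(3/5) = 6; row 2: (58/5)/(18/5) = 29/9; row 3: (6/5)/(1/5) = 6. Minimum is 29/9 at row 2 (s_2 leaves); pivot element 18/5.
Divide row 2 by 18/5; eliminate column x3 from the other rows.
Row 1 update in column RHS: 18/5 − (3/5)·(29/9) = 5/3.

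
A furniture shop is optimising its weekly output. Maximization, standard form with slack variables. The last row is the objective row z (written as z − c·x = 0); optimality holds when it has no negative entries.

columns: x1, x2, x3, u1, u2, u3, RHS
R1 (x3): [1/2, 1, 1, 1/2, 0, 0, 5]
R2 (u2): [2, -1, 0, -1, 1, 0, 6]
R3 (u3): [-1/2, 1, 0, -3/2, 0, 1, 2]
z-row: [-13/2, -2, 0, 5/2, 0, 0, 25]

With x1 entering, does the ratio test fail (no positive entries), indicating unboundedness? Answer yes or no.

Column x1 has positive entries in row(s) 1, 2, so the ratio test bounds it — not unbounded.

no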